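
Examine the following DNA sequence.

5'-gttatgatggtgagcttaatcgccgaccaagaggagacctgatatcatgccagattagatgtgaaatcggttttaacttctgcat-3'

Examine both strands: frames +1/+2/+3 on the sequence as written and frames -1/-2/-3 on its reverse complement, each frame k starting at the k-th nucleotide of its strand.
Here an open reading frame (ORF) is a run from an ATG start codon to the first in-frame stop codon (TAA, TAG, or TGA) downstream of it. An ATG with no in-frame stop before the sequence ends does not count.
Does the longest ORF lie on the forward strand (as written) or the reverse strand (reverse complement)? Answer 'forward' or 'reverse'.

reverse

Reverse complement (5'→3'): ATGCAGAAGTTAAAACCGATTTCACATCTAATCTGGCATGATATCAGGTCTCCTCTTGGTCGGCGATTAAGCTCACCATCATAAC
Frame +1: GTT ATG ATG GTG AGC TTA ATC GCC GAC CAA GAG GAG ACC TGA TAT CAT GCC AGA TTA GAT GTG AAA TCG GTT TTA ACT TCT GCA — ATG at 4, stop TGA at 40 → 39 nt; ATG at 7, stop TGA at 40 → 36 nt.
Frame +2: TTA TGA TGG TGA GCT TAA TCG CCG ACC AAG AGG AGA CCT GAT ATC ATG CCA GAT TAG ATG TGA AAT CGG TTT TAA CTT CTG CAT — ATG at 47, stop TAG at 56 → 12 nt; ATG at 59, stop TGA at 62 → 6 nt.
Frame +3: TAT GAT GGT GAG CTT AAT CGC CGA CCA AGA GGA GAC CTG ATA TCA TGC CAG ATT AGA TGT GAA ATC GGT TTT AAC TTC TGC — no ATG→stop ORF.
Frame -1: ATG CAG AAG TTA AAA CCG ATT TCA CAT CTA ATC TGG CAT GAT ATC AGG TCT CCT CTT GGT CGG CGA TTA AGC TCA CCA TCA TAA — ATG at 1, stop TAA at 82 → 84 nt.
Frame -2: TGC AGA AGT TAA AAC CGA TTT CAC ATC TAA TCT GGC ATG ATA TCA GGT CTC CTC TTG GTC GGC GAT TAA GCT CAC CAT CAT AAC — ATG at 38, stop TAA at 68 → 33 nt.
Frame -3: GCA GAA GTT AAA ACC GAT TTC ACA TCT AAT CTG GCA TGA TAT CAG GTC TCC TCT TGG TCG GCG ATT AAG CTC ACC ATC ATA — no ATG→stop ORF.
Forward-strand max 39 nt; reverse-strand max 84 nt. The reverse strand has the longer ORF.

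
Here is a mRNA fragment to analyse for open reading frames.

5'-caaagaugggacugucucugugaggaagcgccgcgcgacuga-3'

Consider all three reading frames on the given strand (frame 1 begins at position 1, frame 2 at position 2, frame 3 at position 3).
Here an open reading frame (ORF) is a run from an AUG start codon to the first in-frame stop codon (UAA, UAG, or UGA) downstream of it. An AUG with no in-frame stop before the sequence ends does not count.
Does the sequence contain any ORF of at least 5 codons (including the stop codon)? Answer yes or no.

yes

Frame 1: CAA AGA UGG GAC UGU CUC UGU GAG GAA GCG CCG CGC GAC UGA — no AUG→stop ORF.
Frame 2: AAA GAU GGG ACU GUC UCU GUG AGG AAG CGC CGC GCG ACU — no AUG→stop ORF.
Frame 3: AAG AUG GGA CUG UCU CUG UGA GGA AGC GCC GCG CGA CUG — AUG at 6, stop UGA at 21 → 18 nt.
Frame 3 has an ORF of 6 codons (positions 6–23) ≥ 5, so yes.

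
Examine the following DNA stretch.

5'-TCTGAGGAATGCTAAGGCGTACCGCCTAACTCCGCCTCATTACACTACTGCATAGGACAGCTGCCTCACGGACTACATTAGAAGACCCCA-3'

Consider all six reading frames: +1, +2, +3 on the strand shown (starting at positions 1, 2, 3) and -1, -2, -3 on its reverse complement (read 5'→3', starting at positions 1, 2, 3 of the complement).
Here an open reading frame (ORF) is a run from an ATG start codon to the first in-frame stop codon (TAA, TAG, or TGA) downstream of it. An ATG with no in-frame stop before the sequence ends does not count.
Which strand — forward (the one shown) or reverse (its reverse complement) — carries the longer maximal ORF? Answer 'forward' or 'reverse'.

Reverse complement (5'→3'): TGGGGTCTTCTAATGTAGTCCGTGAGGCAGCTGTCCTATGCAGTAGTGTAATGAGGCGGAGTTAGGCGGTACGCCTTAGCATTCCTCAGA
Frame +1: TCT GAG GAA TGC TAA GGC GTA CCG CCT AAC TCC GCC TCA TTA CAC TAC TGC ATA GGA CAG CTG CCT CAC GGA CTA CAT TAG AAG ACC CCA — no ATG→stop ORF.
Frame +2: CTG AGG AAT GCT AAG GCG TAC CGC CTA ACT CCG CCT CAT TAC ACT ACT GCA TAG GAC AGC TGC CTC ACG GAC TAC ATT AGA AGA CCC — no ATG→stop ORF.
Frame +3: TGA GGA ATG CTA AGG CGT ACC GCC TAA CTC CGC CTC ATT ACA CTA CTG CAT AGG ACA GCT GCC TCA CGG ACT ACA TTA GAA GAC CCC — ATG at 9, stop TAA at 27 → 21 nt.
Frame -1: TGG GGT CTT CTA ATG TAG TCC GTG AGG CAG CTG TCC TAT GCA GTA GTG TAA TGA GGC GGA GTT AGG CGG TAC GCC TTA GCA TTC CTC AGA — ATG at 13, stop TAG at 16 → 6 nt.
Frame -2: GGG GTC TTC TAA TGT AGT CCG TGA GGC AGC TGT CCT ATG CAG TAG TGT AAT GAG GCG GAG TTA GGC GGT ACG CCT TAG CAT TCC TCA — ATG at 38, stop TAG at 44 → 9 nt.
Frame -3: GGG TCT TCT AAT GTA GTC CGT GAG GCA GCT GTC CTA TGC AGT AGT GTA ATG AGG CGG AGT TAG GCG GTA CGC CTT AGC ATT CCT CAG — ATG at 51, stop TAG at 63 → 15 nt.
Forward-strand max 21 nt; reverse-strand max 15 nt. The forward strand has the longer ORF.

forward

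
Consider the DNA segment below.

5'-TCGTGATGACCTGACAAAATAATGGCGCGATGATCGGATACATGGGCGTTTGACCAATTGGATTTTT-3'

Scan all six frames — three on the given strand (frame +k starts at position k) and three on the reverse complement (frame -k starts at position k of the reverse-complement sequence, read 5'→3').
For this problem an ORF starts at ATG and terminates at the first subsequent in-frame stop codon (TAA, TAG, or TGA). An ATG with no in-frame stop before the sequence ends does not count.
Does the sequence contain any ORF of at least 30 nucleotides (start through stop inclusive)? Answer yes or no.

no

Reverse complement (5'→3'): AAAAATCCAATTGGTCAAACGCCCATGTATCCGATCATCGCGCCATTATTTTGTCAGGTCATCACGA
Frame +1: TCG TGA TGA CCT GAC AAA ATA ATG GCG CGA TGA TCG GAT ACA TGG GCG TTT GAC CAA TTG GAT TTT — ATG at 22, stop TGA at 31 → 12 nt.
Frame +2: CGT GAT GAC CTG ACA AAA TAA TGG CGC GAT GAT CGG ATA CAT GGG CGT TTG ACC AAT TGG ATT TTT — no ATG→stop ORF.
Frame +3: GTG ATG ACC TGA CAA AAT AAT GGC GCG ATG ATC GGA TAC ATG GGC GTT TGA CCA ATT GGA TTT — ATG at 6, stop TGA at 12 → 9 nt; ATG at 30, stop TGA at 51 → 24 nt; ATG at 42, stop TGA at 51 → 12 nt.
Frame -1: AAA AAT CCA ATT GGT CAA ACG CCC ATG TAT CCG ATC ATC GCG CCA TTA TTT TGT CAG GTC ATC ACG — no ATG→stop ORF.
Frame -2: AAA ATC CAA TTG GTC AAA CGC CCA TGT ATC CGA TCA TCG CGC CAT TAT TTT GTC AGG TCA TCA CGA — no ATG→stop ORF.
Frame -3: AAA TCC AAT TGG TCA AAC GCC CAT GTA TCC GAT CAT CGC GCC ATT ATT TTG TCA GGT CAT CAC — no ATG→stop ORF.
Largest ORF found is 24 nucleotides < 30, so no.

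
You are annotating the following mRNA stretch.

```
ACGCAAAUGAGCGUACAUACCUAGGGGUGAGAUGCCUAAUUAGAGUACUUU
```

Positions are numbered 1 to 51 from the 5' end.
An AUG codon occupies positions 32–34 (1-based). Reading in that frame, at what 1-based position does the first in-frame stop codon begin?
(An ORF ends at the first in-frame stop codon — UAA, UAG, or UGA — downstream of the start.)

41

Codons from position 32: AUG (32–34), CCU (35–37), AAU (38–40), UAG (41–43).
UAG is a stop codon; it begins at position 41.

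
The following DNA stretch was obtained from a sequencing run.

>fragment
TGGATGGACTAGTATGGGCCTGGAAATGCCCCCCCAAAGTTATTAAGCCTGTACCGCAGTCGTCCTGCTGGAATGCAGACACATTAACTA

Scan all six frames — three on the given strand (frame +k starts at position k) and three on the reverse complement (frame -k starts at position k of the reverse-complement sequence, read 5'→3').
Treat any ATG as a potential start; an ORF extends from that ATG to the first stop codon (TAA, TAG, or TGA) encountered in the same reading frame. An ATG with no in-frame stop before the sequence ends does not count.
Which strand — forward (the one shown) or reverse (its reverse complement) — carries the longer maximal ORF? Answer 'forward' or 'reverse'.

Reverse complement (5'→3'): TAGTTAATGTGTCTGCATTCCAGCAGGACGACTGCGGTACAGGCTTAATAACTTTGGGGGGGCATTTCCAGGCCCATACTAGTCCATCCA
Frame +1: TGG ATG GAC TAG TAT GGG CCT GGA AAT GCC CCC CCA AAG TTA TTA AGC CTG TAC CGC AGT CGT CCT GCT GGA ATG CAG ACA CAT TAA CTA — ATG at 4, stop TAG at 10 → 9 nt; ATG at 73, stop TAA at 85 → 15 nt.
Frame +2: GGA TGG ACT AGT ATG GGC CTG GAA ATG CCC CCC CAA AGT TAT TAA GCC TGT ACC GCA GTC GTC CTG CTG GAA TGC AGA CAC ATT AAC — ATG at 14, stop TAA at 44 → 33 nt; ATG at 26, stop TAA at 44 → 21 nt.
Frame +3: GAT GGA CTA GTA TGG GCC TGG AAA TGC CCC CCC AAA GTT ATT AAG CCT GTA CCG CAG TCG TCC TGC TGG AAT GCA GAC ACA TTA ACT — no ATG→stop ORF.
Frame -1: TAG TTA ATG TGT CTG CAT TCC AGC AGG ACG ACT GCG GTA CAG GCT TAA TAA CTT TGG GGG GGC ATT TCC AGG CCC ATA CTA GTC CAT CCA — ATG at 7, stop TAA at 46 → 42 nt.
Frame -2: AGT TAA TGT GTC TGC ATT CCA GCA GGA CGA CTG CGG TAC AGG CTT AAT AAC TTT GGG GGG GCA TTT CCA GGC CCA TAC TAG TCC ATC — no ATG→stop ORF.
Frame -3: GTT AAT GTG TCT GCA TTC CAG CAG GAC GAC TGC GGT ACA GGC TTA ATA ACT TTG GGG GGG CAT TTC CAG GCC CAT ACT AGT CCA TCC — no ATG→stop ORF.
Forward-strand max 33 nt; reverse-strand max 42 nt. The reverse strand has the longer ORF.

reverse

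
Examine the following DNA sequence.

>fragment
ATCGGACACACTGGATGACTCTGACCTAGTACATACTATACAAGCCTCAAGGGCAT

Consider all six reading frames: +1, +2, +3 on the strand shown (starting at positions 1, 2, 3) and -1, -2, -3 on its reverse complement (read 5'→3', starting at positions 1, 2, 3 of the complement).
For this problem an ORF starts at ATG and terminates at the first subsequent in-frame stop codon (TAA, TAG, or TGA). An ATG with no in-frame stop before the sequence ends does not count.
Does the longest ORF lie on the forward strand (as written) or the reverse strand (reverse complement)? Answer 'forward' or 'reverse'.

Reverse complement (5'→3'): ATGCCCTTGAGGCTTGTATAGTATGTACTAGGTCAGAGTCATCCAGTGTGTCCGAT
Frame +1: ATC GGA CAC ACT GGA TGA CTC TGA CCT AGT ACA TAC TAT ACA AGC CTC AAG GGC — no ATG→stop ORF.
Frame +2: TCG GAC ACA CTG GAT GAC TCT GAC CTA GTA CAT ACT ATA CAA GCC TCA AGG GCA — no ATG→stop ORF.
Frame +3: CGG ACA CAC TGG ATG ACT CTG ACC TAG TAC ATA CTA TAC AAG CCT CAA GGG CAT — ATG at 15, stop TAG at 27 → 15 nt.
Frame -1: ATG CCC TTG AGG CTT GTA TAG TAT GTA CTA GGT CAG AGT CAT CCA GTG TGT CCG — ATG at 1, stop TAG at 19 → 21 nt.
Frame -2: TGC CCT TGA GGC TTG TAT AGT ATG TAC TAG GTC AGA GTC ATC CAG TGT GTC CGA — ATG at 23, stop TAG at 29 → 9 nt.
Frame -3: GCC CTT GAG GCT TGT ATA GTA TGT ACT AGG TCA GAG TCA TCC AGT GTG TCC GAT — no ATG→stop ORF.
Forward-strand max 15 nt; reverse-strand max 21 nt. The reverse strand has the longer ORF.

reverse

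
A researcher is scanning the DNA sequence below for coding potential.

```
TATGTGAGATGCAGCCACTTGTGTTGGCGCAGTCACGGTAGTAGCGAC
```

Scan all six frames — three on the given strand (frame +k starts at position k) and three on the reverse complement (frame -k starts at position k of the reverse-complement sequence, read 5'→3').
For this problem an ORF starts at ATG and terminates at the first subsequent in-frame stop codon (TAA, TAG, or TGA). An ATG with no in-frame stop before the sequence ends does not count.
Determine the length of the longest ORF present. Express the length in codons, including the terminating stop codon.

Reverse complement (5'→3'): GTCGCTACTACCGTGACTGCGCCAACACAAGTGGCTGCATCTCACATA
Frame +1: TAT GTG AGA TGC AGC CAC TTG TGT TGG CGC AGT CAC GGT AGT AGC GAC — no ATG→stop ORF.
Frame +2: ATG TGA GAT GCA GCC ACT TGT GTT GGC GCA GTC ACG GTA GTA GCG — ATG at 2, stop TGA at 5 → 6 nt.
Frame +3: TGT GAG ATG CAG CCA CTT GTG TTG GCG CAG TCA CGG TAG TAG CGA — ATG at 9, stop TAG at 39 → 33 nt.
Frame -1: GTC GCT ACT ACC GTG ACT GCG CCA ACA CAA GTG GCT GCA TCT CAC ATA — no ATG→stop ORF.
Frame -2: TCG CTA CTA CCG TGA CTG CGC CAA CAC AAG TGG CTG CAT CTC ACA — no ATG→stop ORF.
Frame -3: CGC TAC TAC CGT GAC TGC GCC AAC ACA AGT GGC TGC ATC TCA CAT — no ATG→stop ORF.
Longest: frame +3, positions 9–41, 33 nt = 11 codons = 10 aa. → 11 codons.

11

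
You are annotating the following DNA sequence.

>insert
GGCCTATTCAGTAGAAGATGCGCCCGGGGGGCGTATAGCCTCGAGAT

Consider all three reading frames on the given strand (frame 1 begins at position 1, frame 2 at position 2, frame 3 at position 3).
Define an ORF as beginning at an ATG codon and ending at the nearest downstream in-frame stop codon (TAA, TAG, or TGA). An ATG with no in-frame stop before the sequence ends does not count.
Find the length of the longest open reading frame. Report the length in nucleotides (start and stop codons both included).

21

Frame 1: GGC CTA TTC AGT AGA AGA TGC GCC CGG GGG GCG TAT AGC CTC GAG — no ATG→stop ORF.
Frame 2: GCC TAT TCA GTA GAA GAT GCG CCC GGG GGG CGT ATA GCC TCG AGA — no ATG→stop ORF.
Frame 3: CCT ATT CAG TAG AAG ATG CGC CCG GGG GGC GTA TAG CCT CGA GAT — ATG at 18, stop TAG at 36 → 21 nt.
Longest: frame 3, positions 18–38, 21 nt = 7 codons = 6 aa. → 21 nucleotides.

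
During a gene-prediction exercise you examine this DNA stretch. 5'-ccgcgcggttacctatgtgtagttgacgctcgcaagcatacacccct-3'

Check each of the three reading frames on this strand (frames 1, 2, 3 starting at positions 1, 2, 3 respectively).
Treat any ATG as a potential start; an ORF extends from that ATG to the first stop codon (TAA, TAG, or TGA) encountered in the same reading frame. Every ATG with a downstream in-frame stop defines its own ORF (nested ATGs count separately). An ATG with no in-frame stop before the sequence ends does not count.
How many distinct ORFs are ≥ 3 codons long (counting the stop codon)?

1

Frame 1: CCG CGC GGT TAC CTA TGT GTA GTT GAC GCT CGC AAG CAT ACA CCC — no ATG→stop ORF.
Frame 2: CGC GCG GTT ACC TAT GTG TAG TTG ACG CTC GCA AGC ATA CAC CCC — no ATG→stop ORF.
Frame 3: GCG CGG TTA CCT ATG TGT AGT TGA CGC TCG CAA GCA TAC ACC CCT — ATG at 15, stop TGA at 24 → 12 nt.
ORFs ≥ 3 codons: frame 3 15–26 (4 codons). Count = 1.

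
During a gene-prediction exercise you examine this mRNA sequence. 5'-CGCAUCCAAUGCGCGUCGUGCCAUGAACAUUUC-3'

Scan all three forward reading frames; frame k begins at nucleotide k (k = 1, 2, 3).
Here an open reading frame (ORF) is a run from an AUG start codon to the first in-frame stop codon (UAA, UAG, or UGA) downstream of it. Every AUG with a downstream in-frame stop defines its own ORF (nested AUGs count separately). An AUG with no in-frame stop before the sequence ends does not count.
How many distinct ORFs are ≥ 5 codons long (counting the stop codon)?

Frame 1: CGC AUC CAA UGC GCG UCG UGC CAU GAA CAU UUC — no AUG→stop ORF.
Frame 2: GCA UCC AAU GCG CGU CGU GCC AUG AAC AUU — no AUG→stop ORF.
Frame 3: CAU CCA AUG CGC GUC GUG CCA UGA ACA UUU — AUG at 9, stop UGA at 24 → 18 nt.
ORFs ≥ 5 codons: frame 3 9–26 (6 codons). Count = 1.

1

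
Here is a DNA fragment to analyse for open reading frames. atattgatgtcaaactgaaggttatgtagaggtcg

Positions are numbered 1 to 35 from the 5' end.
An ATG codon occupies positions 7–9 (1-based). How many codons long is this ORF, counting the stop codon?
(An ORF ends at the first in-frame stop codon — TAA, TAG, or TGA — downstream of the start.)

Codons from position 7: ATG (7–9), TCA (10–12), AAC (13–15), TGA (16–18).
TGA is the first in-frame stop; that's 4 codons including the stop.

4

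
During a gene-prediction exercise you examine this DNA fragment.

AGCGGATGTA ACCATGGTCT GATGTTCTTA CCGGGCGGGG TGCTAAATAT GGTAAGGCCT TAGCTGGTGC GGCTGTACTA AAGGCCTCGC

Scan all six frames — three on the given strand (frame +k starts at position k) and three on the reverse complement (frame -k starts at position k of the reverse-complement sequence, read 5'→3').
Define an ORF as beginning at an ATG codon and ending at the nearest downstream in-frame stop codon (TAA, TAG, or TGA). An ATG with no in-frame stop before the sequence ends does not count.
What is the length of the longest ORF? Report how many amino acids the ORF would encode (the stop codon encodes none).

13

Reverse complement (5'→3'): GCGAGGCCTTTAGTACAGCCGCACCAGCTAAGGCCTTACCATATTTAGCACCCCGCCCGGTAAGAACATCAGACCATGGTTACATCCGCT
Frame +1: AGC GGA TGT AAC CAT GGT CTG ATG TTC TTA CCG GGC GGG GTG CTA AAT ATG GTA AGG CCT TAG CTG GTG CGG CTG TAC TAA AGG CCT CGC — ATG at 22, stop TAG at 61 → 42 nt; ATG at 49, stop TAG at 61 → 15 nt.
Frame +2: GCG GAT GTA ACC ATG GTC TGA TGT TCT TAC CGG GCG GGG TGC TAA ATA TGG TAA GGC CTT AGC TGG TGC GGC TGT ACT AAA GGC CTC — ATG at 14, stop TGA at 20 → 9 nt.
Frame +3: CGG ATG TAA CCA TGG TCT GAT GTT CTT ACC GGG CGG GGT GCT AAA TAT GGT AAG GCC TTA GCT GGT GCG GCT GTA CTA AAG GCC TCG — ATG at 6, stop TAA at 9 → 6 nt.
Frame -1: GCG AGG CCT TTA GTA CAG CCG CAC CAG CTA AGG CCT TAC CAT ATT TAG CAC CCC GCC CGG TAA GAA CAT CAG ACC ATG GTT ACA TCC GCT — no ATG→stop ORF.
Frame -2: CGA GGC CTT TAG TAC AGC CGC ACC AGC TAA GGC CTT ACC ATA TTT AGC ACC CCG CCC GGT AAG AAC ATC AGA CCA TGG TTA CAT CCG — no ATG→stop ORF.
Frame -3: GAG GCC TTT AGT ACA GCC GCA CCA GCT AAG GCC TTA CCA TAT TTA GCA CCC CGC CCG GTA AGA ACA TCA GAC CAT GGT TAC ATC CGC — no ATG→stop ORF.
Longest: frame +1, positions 22–63, 42 nt = 14 codons = 13 aa. → 13 amino acids.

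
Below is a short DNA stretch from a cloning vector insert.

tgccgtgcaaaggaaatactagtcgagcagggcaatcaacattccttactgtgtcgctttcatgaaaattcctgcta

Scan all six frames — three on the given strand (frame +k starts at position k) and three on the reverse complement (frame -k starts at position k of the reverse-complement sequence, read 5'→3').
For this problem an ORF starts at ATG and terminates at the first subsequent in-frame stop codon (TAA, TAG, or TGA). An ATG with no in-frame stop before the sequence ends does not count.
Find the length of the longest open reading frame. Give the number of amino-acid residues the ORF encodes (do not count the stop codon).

Reverse complement (5'→3'): TAGCAGGAATTTTCATGAAAGCGACACAGTAAGGAATGTTGATTGCCCTGCTCGACTAGTATTTCCTTTGCACGGCA
Frame +1: TGC CGT GCA AAG GAA ATA CTA GTC GAG CAG GGC AAT CAA CAT TCC TTA CTG TGT CGC TTT CAT GAA AAT TCC TGC — no ATG→stop ORF.
Frame +2: GCC GTG CAA AGG AAA TAC TAG TCG AGC AGG GCA ATC AAC ATT CCT TAC TGT GTC GCT TTC ATG AAA ATT CCT GCT — no ATG→stop ORF.
Frame +3: CCG TGC AAA GGA AAT ACT AGT CGA GCA GGG CAA TCA ACA TTC CTT ACT GTG TCG CTT TCA TGA AAA TTC CTG CTA — no ATG→stop ORF.
Frame -1: TAG CAG GAA TTT TCA TGA AAG CGA CAC AGT AAG GAA TGT TGA TTG CCC TGC TCG ACT AGT ATT TCC TTT GCA CGG — no ATG→stop ORF.
Frame -2: AGC AGG AAT TTT CAT GAA AGC GAC ACA GTA AGG AAT GTT GAT TGC CCT GCT CGA CTA GTA TTT CCT TTG CAC GGC — no ATG→stop ORF.
Frame -3: GCA GGA ATT TTC ATG AAA GCG ACA CAG TAA GGA ATG TTG ATT GCC CTG CTC GAC TAG TAT TTC CTT TGC ACG GCA — ATG at 15, stop TAA at 30 → 18 nt; ATG at 36, stop TAG at 57 → 24 nt.
Longest: frame -3, positions 36–59, 24 nt = 8 codons = 7 aa. → 7 amino acids.

7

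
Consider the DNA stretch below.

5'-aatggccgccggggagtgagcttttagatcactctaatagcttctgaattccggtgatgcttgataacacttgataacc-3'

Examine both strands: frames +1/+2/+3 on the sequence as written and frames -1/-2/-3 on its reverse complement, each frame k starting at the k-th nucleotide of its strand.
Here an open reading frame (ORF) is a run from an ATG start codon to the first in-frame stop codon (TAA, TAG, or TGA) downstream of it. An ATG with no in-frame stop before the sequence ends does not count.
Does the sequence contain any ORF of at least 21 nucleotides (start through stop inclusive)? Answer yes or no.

no

Reverse complement (5'→3'): GGTTATCAAGTGTTATCAAGCATCACCGGAATTCAGAAGCTATTAGAGTGATCTAAAAGCTCACTCCCCGGCGGCCATT
Frame +1: AAT GGC CGC CGG GGA GTG AGC TTT TAG ATC ACT CTA ATA GCT TCT GAA TTC CGG TGA TGC TTG ATA ACA CTT GAT AAC — no ATG→stop ORF.
Frame +2: ATG GCC GCC GGG GAG TGA GCT TTT AGA TCA CTC TAA TAG CTT CTG AAT TCC GGT GAT GCT TGA TAA CAC TTG ATA ACC — ATG at 2, stop TGA at 17 → 18 nt.
Frame +3: TGG CCG CCG GGG AGT GAG CTT TTA GAT CAC TCT AAT AGC TTC TGA ATT CCG GTG ATG CTT GAT AAC ACT TGA TAA — ATG at 57, stop TGA at 72 → 18 nt.
Frame -1: GGT TAT CAA GTG TTA TCA AGC ATC ACC GGA ATT CAG AAG CTA TTA GAG TGA TCT AAA AGC TCA CTC CCC GGC GGC CAT — no ATG→stop ORF.
Frame -2: GTT ATC AAG TGT TAT CAA GCA TCA CCG GAA TTC AGA AGC TAT TAG AGT GAT CTA AAA GCT CAC TCC CCG GCG GCC ATT — no ATG→stop ORF.
Frame -3: TTA TCA AGT GTT ATC AAG CAT CAC CGG AAT TCA GAA GCT ATT AGA GTG ATC TAA AAG CTC ACT CCC CGG CGG CCA — no ATG→stop ORF.
Largest ORF found is 18 nucleotides < 21, so no.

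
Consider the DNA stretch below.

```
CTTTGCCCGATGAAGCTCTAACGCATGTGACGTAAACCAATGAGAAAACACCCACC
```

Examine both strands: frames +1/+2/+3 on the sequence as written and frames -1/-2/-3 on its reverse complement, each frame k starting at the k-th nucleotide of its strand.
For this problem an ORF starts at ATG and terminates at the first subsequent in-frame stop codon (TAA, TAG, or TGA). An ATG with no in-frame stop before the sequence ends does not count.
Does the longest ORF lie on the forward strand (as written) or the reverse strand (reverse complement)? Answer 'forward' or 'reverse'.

forward

Reverse complement (5'→3'): GGTGGGTGTTTTCTCATTGGTTTACGTCACATGCGTTAGAGCTTCATCGGGCAAAG
Frame +1: CTT TGC CCG ATG AAG CTC TAA CGC ATG TGA CGT AAA CCA ATG AGA AAA CAC CCA — ATG at 10, stop TAA at 19 → 12 nt; ATG at 25, stop TGA at 28 → 6 nt.
Frame +2: TTT GCC CGA TGA AGC TCT AAC GCA TGT GAC GTA AAC CAA TGA GAA AAC ACC CAC — no ATG→stop ORF.
Frame +3: TTG CCC GAT GAA GCT CTA ACG CAT GTG ACG TAA ACC AAT GAG AAA ACA CCC ACC — no ATG→stop ORF.
Frame -1: GGT GGG TGT TTT CTC ATT GGT TTA CGT CAC ATG CGT TAG AGC TTC ATC GGG CAA — ATG at 31, stop TAG at 37 → 9 nt.
Frame -2: GTG GGT GTT TTC TCA TTG GTT TAC GTC ACA TGC GTT AGA GCT TCA TCG GGC AAA — no ATG→stop ORF.
Frame -3: TGG GTG TTT TCT CAT TGG TTT ACG TCA CAT GCG TTA GAG CTT CAT CGG GCA AAG — no ATG→stop ORF.
Forward-strand max 12 nt; reverse-strand max 9 nt. The forward strand has the longer ORF.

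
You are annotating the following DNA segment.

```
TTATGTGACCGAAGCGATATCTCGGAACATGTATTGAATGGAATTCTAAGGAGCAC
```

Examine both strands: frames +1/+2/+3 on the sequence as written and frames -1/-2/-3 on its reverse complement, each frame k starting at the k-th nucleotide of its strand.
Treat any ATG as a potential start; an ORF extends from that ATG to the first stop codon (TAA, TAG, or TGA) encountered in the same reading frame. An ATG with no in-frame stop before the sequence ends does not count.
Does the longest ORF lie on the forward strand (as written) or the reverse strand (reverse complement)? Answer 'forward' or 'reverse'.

reverse

Reverse complement (5'→3'): GTGCTCCTTAGAATTCCATTCAATACATGTTCCGAGATATCGCTTCGGTCACATAA
Frame +1: TTA TGT GAC CGA AGC GAT ATC TCG GAA CAT GTA TTG AAT GGA ATT CTA AGG AGC — no ATG→stop ORF.
Frame +2: TAT GTG ACC GAA GCG ATA TCT CGG AAC ATG TAT TGA ATG GAA TTC TAA GGA GCA — ATG at 29, stop TGA at 35 → 9 nt; ATG at 38, stop TAA at 47 → 12 nt.
Frame +3: ATG TGA CCG AAG CGA TAT CTC GGA ACA TGT ATT GAA TGG AAT TCT AAG GAG CAC — ATG at 3, stop TGA at 6 → 6 nt.
Frame -1: GTG CTC CTT AGA ATT CCA TTC AAT ACA TGT TCC GAG ATA TCG CTT CGG TCA CAT — no ATG→stop ORF.
Frame -2: TGC TCC TTA GAA TTC CAT TCA ATA CAT GTT CCG AGA TAT CGC TTC GGT CAC ATA — no ATG→stop ORF.
Frame -3: GCT CCT TAG AAT TCC ATT CAA TAC ATG TTC CGA GAT ATC GCT TCG GTC ACA TAA — ATG at 27, stop TAA at 54 → 30 nt.
Forward-strand max 12 nt; reverse-strand max 30 nt. The reverse strand has the longer ORF.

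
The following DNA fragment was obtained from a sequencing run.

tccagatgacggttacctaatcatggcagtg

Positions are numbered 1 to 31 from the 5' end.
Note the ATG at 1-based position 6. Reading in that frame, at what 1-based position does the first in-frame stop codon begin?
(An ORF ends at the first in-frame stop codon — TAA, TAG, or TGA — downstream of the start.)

Codons from position 6: ATG (6–8), ACG (9–11), GTT (12–14), ACC (15–17), TAA (18–20).
TAA is a stop codon; it begins at position 18.

18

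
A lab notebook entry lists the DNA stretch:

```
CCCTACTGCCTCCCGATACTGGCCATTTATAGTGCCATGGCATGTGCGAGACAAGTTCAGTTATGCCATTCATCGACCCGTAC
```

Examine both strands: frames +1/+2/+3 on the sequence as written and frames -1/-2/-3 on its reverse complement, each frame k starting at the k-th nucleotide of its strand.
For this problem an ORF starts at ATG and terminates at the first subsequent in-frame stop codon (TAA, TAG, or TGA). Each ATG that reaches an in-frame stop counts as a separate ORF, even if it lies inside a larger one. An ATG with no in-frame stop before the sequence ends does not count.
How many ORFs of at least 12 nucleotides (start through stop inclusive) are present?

Reverse complement (5'→3'): GTACGGGTCGATGAATGGCATAACTGAACTTGTCTCGCACATGCCATGGCACTATAAATGGCCAGTATCGGGAGGCAGTAGGG
Frame +1: CCC TAC TGC CTC CCG ATA CTG GCC ATT TAT AGT GCC ATG GCA TGT GCG AGA CAA GTT CAG TTA TGC CAT TCA TCG ACC CGT — no ATG→stop ORF.
Frame +2: CCT ACT GCC TCC CGA TAC TGG CCA TTT ATA GTG CCA TGG CAT GTG CGA GAC AAG TTC AGT TAT GCC ATT CAT CGA CCC GTA — no ATG→stop ORF.
Frame +3: CTA CTG CCT CCC GAT ACT GGC CAT TTA TAG TGC CAT GGC ATG TGC GAG ACA AGT TCA GTT ATG CCA TTC ATC GAC CCG TAC — no ATG→stop ORF.
Frame -1: GTA CGG GTC GAT GAA TGG CAT AAC TGA ACT TGT CTC GCA CAT GCC ATG GCA CTA TAA ATG GCC AGT ATC GGG AGG CAG TAG — ATG at 46, stop TAA at 55 → 12 nt; ATG at 58, stop TAG at 79 → 24 nt.
Frame -2: TAC GGG TCG ATG AAT GGC ATA ACT GAA CTT GTC TCG CAC ATG CCA TGG CAC TAT AAA TGG CCA GTA TCG GGA GGC AGT AGG — no ATG→stop ORF.
Frame -3: ACG GGT CGA TGA ATG GCA TAA CTG AAC TTG TCT CGC ACA TGC CAT GGC ACT ATA AAT GGC CAG TAT CGG GAG GCA GTA GGG — ATG at 15, stop TAA at 21 → 9 nt.
ORFs ≥ 12 nucleotides: frame -1 46–57 (12 nucleotides), frame -1 58–81 (24 nucleotides). Count = 2.

2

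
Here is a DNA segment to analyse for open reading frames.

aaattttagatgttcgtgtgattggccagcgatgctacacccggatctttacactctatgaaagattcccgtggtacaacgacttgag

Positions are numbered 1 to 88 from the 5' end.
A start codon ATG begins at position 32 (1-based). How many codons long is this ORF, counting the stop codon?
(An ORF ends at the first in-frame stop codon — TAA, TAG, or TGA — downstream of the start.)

10

Codons from position 32: ATG (32–34), CTA (35–37), CAC (38–40), CCG (41–43), GAT (44–46), CTT (47–49), TAC (50–52), ACT (53–55), CTA (56–58), TGA (59–61).
TGA is the first in-frame stop; that's 10 codons including the stop.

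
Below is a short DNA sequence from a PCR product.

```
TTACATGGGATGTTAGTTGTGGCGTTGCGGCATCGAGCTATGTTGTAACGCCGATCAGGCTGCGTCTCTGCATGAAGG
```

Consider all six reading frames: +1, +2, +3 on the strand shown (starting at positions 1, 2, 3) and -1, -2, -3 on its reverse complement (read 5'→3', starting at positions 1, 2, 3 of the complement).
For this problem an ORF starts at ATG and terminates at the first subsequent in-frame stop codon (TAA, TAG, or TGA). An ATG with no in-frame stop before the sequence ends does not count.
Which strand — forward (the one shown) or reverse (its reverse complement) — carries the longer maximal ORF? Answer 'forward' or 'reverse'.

forward

Reverse complement (5'→3'): CCTTCATGCAGAGACGCAGCCTGATCGGCGTTACAACATAGCTCGATGCCGCAACGCCACAACTAACATCCCATGTAA
Frame +1: TTA CAT GGG ATG TTA GTT GTG GCG TTG CGG CAT CGA GCT ATG TTG TAA CGC CGA TCA GGC TGC GTC TCT GCA TGA AGG — ATG at 10, stop TAA at 46 → 39 nt; ATG at 40, stop TAA at 46 → 9 nt.
Frame +2: TAC ATG GGA TGT TAG TTG TGG CGT TGC GGC ATC GAG CTA TGT TGT AAC GCC GAT CAG GCT GCG TCT CTG CAT GAA — ATG at 5, stop TAG at 14 → 12 nt.
Frame +3: ACA TGG GAT GTT AGT TGT GGC GTT GCG GCA TCG AGC TAT GTT GTA ACG CCG ATC AGG CTG CGT CTC TGC ATG AAG — no ATG→stop ORF.
Frame -1: CCT TCA TGC AGA GAC GCA GCC TGA TCG GCG TTA CAA CAT AGC TCG ATG CCG CAA CGC CAC AAC TAA CAT CCC ATG TAA — ATG at 46, stop TAA at 64 → 21 nt; ATG at 73, stop TAA at 76 → 6 nt.
Frame -2: CTT CAT GCA GAG ACG CAG CCT GAT CGG CGT TAC AAC ATA GCT CGA TGC CGC AAC GCC ACA ACT AAC ATC CCA TGT — no ATG→stop ORF.
Frame -3: TTC ATG CAG AGA CGC AGC CTG ATC GGC GTT ACA ACA TAG CTC GAT GCC GCA ACG CCA CAA CTA ACA TCC CAT GTA — ATG at 6, stop TAG at 39 → 36 nt.
Forward-strand max 39 nt; reverse-strand max 36 nt. The forward strand has the longer ORF.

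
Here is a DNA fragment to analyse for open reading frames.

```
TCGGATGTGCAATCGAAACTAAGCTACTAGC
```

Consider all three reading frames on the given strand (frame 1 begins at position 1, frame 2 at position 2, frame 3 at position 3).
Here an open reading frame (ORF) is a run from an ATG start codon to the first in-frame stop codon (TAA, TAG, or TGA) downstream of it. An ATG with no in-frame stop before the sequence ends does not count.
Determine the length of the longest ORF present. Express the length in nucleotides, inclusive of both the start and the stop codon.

18

Frame 1: TCG GAT GTG CAA TCG AAA CTA AGC TAC TAG — no ATG→stop ORF.
Frame 2: CGG ATG TGC AAT CGA AAC TAA GCT ACT AGC — ATG at 5, stop TAA at 20 → 18 nt.
Frame 3: GGA TGT GCA ATC GAA ACT AAG CTA CTA — no ATG→stop ORF.
Longest: frame 2, positions 5–22, 18 nt = 6 codons = 5 aa. → 18 nucleotides.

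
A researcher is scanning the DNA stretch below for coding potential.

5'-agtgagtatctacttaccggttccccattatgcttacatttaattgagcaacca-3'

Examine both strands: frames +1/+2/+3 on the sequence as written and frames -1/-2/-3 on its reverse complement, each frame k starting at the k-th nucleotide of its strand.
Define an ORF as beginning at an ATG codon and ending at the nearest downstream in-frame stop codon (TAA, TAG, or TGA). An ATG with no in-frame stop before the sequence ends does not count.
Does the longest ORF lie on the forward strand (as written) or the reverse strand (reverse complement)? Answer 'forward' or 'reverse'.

forward

Reverse complement (5'→3'): TGGTTGCTCAATTAAATGTAAGCATAATGGGGAACCGGTAAGTAGATACTCACT
Frame +1: AGT GAG TAT CTA CTT ACC GGT TCC CCA TTA TGC TTA CAT TTA ATT GAG CAA CCA — no ATG→stop ORF.
Frame +2: GTG AGT ATC TAC TTA CCG GTT CCC CAT TAT GCT TAC ATT TAA TTG AGC AAC — no ATG→stop ORF.
Frame +3: TGA GTA TCT ACT TAC CGG TTC CCC ATT ATG CTT ACA TTT AAT TGA GCA ACC — ATG at 30, stop TGA at 45 → 18 nt.
Frame -1: TGG TTG CTC AAT TAA ATG TAA GCA TAA TGG GGA ACC GGT AAG TAG ATA CTC ACT — ATG at 16, stop TAA at 19 → 6 nt.
Frame -2: GGT TGC TCA ATT AAA TGT AAG CAT AAT GGG GAA CCG GTA AGT AGA TAC TCA — no ATG→stop ORF.
Frame -3: GTT GCT CAA TTA AAT GTA AGC ATA ATG GGG AAC CGG TAA GTA GAT ACT CAC — ATG at 27, stop TAA at 39 → 15 nt.
Forward-strand max 18 nt; reverse-strand max 15 nt. The forward strand has the longer ORF.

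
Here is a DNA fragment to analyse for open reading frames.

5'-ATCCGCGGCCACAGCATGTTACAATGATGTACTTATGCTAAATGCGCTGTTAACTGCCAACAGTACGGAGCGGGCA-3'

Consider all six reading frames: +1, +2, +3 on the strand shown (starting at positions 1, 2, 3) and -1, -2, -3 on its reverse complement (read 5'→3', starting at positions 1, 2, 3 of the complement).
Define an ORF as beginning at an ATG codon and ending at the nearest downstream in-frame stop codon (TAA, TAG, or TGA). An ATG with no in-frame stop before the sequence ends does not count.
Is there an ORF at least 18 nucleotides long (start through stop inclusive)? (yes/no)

yes

Reverse complement (5'→3'): TGCCCGCTCCGTACTGTTGGCAGTTAACAGCGCATTTAGCATAAGTACATCATTGTAACATGCTGTGGCCGCGGAT
Frame +1: ATC CGC GGC CAC AGC ATG TTA CAA TGA TGT ACT TAT GCT AAA TGC GCT GTT AAC TGC CAA CAG TAC GGA GCG GGC — ATG at 16, stop TGA at 25 → 12 nt.
Frame +2: TCC GCG GCC ACA GCA TGT TAC AAT GAT GTA CTT ATG CTA AAT GCG CTG TTA ACT GCC AAC AGT ACG GAG CGG GCA — no ATG→stop ORF.
Frame +3: CCG CGG CCA CAG CAT GTT ACA ATG ATG TAC TTA TGC TAA ATG CGC TGT TAA CTG CCA ACA GTA CGG AGC GGG — ATG at 24, stop TAA at 39 → 18 nt; ATG at 27, stop TAA at 39 → 15 nt; ATG at 42, stop TAA at 51 → 12 nt.
Frame -1: TGC CCG CTC CGT ACT GTT GGC AGT TAA CAG CGC ATT TAG CAT AAG TAC ATC ATT GTA ACA TGC TGT GGC CGC GGA — no ATG→stop ORF.
Frame -2: GCC CGC TCC GTA CTG TTG GCA GTT AAC AGC GCA TTT AGC ATA AGT ACA TCA TTG TAA CAT GCT GTG GCC GCG GAT — no ATG→stop ORF.
Frame -3: CCC GCT CCG TAC TGT TGG CAG TTA ACA GCG CAT TTA GCA TAA GTA CAT CAT TGT AAC ATG CTG TGG CCG CGG — no ATG→stop ORF.
Frame +3 has an ORF of 18 nucleotides (positions 24–41) ≥ 18, so yes.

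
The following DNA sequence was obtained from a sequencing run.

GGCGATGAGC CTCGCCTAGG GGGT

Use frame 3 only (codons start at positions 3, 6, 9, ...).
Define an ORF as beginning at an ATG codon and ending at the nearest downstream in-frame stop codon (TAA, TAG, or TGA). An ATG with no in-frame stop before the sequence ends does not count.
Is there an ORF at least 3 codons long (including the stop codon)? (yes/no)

no

Frame 3: CGA TGA GCC TCG CCT AGG GGG — no ATG→stop ORF.
Largest ORF found is 0 codons < 3, so no.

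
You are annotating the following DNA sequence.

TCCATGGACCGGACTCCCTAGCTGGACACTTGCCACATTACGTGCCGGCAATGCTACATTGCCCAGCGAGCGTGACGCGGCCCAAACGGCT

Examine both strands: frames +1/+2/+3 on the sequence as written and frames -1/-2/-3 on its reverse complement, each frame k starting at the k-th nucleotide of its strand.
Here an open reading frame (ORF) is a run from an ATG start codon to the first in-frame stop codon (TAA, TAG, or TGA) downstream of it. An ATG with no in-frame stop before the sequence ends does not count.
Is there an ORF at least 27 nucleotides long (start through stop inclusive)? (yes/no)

no

Reverse complement (5'→3'): AGCCGTTTGGGCCGCGTCACGCTCGCTGGGCAATGTAGCATTGCCGGCACGTAATGTGGCAAGTGTCCAGCTAGGGAGTCCGGTCCATGGA
Frame +1: TCC ATG GAC CGG ACT CCC TAG CTG GAC ACT TGC CAC ATT ACG TGC CGG CAA TGC TAC ATT GCC CAG CGA GCG TGA CGC GGC CCA AAC GGC — ATG at 4, stop TAG at 19 → 18 nt.
Frame +2: CCA TGG ACC GGA CTC CCT AGC TGG ACA CTT GCC ACA TTA CGT GCC GGC AAT GCT ACA TTG CCC AGC GAG CGT GAC GCG GCC CAA ACG GCT — no ATG→stop ORF.
Frame +3: CAT GGA CCG GAC TCC CTA GCT GGA CAC TTG CCA CAT TAC GTG CCG GCA ATG CTA CAT TGC CCA GCG AGC GTG ACG CGG CCC AAA CGG — no ATG→stop ORF.
Frame -1: AGC CGT TTG GGC CGC GTC ACG CTC GCT GGG CAA TGT AGC ATT GCC GGC ACG TAA TGT GGC AAG TGT CCA GCT AGG GAG TCC GGT CCA TGG — no ATG→stop ORF.
Frame -2: GCC GTT TGG GCC GCG TCA CGC TCG CTG GGC AAT GTA GCA TTG CCG GCA CGT AAT GTG GCA AGT GTC CAG CTA GGG AGT CCG GTC CAT GGA — no ATG→stop ORF.
Frame -3: CCG TTT GGG CCG CGT CAC GCT CGC TGG GCA ATG TAG CAT TGC CGG CAC GTA ATG TGG CAA GTG TCC AGC TAG GGA GTC CGG TCC ATG — ATG at 33, stop TAG at 36 → 6 nt; ATG at 54, stop TAG at 72 → 21 nt.
Largest ORF found is 21 nucleotides < 27, so no.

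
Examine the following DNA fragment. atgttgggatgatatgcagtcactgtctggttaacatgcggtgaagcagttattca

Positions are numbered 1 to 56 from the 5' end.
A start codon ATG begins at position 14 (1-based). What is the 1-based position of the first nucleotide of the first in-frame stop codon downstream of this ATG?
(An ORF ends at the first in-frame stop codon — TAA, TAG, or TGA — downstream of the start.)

Codons from position 14: ATG (14–16), CAG (17–19), TCA (20–22), CTG (23–25), TCT (26–28), GGT (29–31), TAA (32–34).
TAA is a stop codon; it begins at position 32.

32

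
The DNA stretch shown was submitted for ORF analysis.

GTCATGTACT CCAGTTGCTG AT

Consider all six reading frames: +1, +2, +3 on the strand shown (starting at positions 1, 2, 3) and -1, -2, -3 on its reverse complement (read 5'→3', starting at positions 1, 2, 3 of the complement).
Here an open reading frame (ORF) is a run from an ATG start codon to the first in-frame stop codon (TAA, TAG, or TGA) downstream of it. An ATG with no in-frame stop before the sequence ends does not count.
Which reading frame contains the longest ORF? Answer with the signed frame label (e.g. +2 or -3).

Reverse complement (5'→3'): ATCAGCAACTGGAGTACATGAC
Frame +1: GTC ATG TAC TCC AGT TGC TGA — ATG at 4, stop TGA at 19 → 18 nt.
Frame +2: TCA TGT ACT CCA GTT GCT GAT — no ATG→stop ORF.
Frame +3: CAT GTA CTC CAG TTG CTG — no ATG→stop ORF.
Frame -1: ATC AGC AAC TGG AGT ACA TGA — no ATG→stop ORF.
Frame -2: TCA GCA ACT GGA GTA CAT GAC — no ATG→stop ORF.
Frame -3: CAG CAA CTG GAG TAC ATG — no ATG→stop ORF.
Longest ORF is 18 nt in frame +1 (positions 4–21).

+1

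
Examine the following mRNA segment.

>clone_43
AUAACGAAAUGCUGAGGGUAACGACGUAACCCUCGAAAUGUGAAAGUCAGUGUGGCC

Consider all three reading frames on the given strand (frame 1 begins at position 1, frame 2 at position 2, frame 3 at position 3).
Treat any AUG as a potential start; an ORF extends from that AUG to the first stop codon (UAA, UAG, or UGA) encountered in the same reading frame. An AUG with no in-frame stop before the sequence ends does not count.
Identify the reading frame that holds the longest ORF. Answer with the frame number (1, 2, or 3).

3

Frame 1: AUA ACG AAA UGC UGA GGG UAA CGA CGU AAC CCU CGA AAU GUG AAA GUC AGU GUG GCC — no AUG→stop ORF.
Frame 2: UAA CGA AAU GCU GAG GGU AAC GAC GUA ACC CUC GAA AUG UGA AAG UCA GUG UGG — AUG at 38, stop UGA at 41 → 6 nt.
Frame 3: AAC GAA AUG CUG AGG GUA ACG ACG UAA CCC UCG AAA UGU GAA AGU CAG UGU GGC — AUG at 9, stop UAA at 27 → 21 nt.
Longest ORF is 21 nt in frame 3 (positions 9–29).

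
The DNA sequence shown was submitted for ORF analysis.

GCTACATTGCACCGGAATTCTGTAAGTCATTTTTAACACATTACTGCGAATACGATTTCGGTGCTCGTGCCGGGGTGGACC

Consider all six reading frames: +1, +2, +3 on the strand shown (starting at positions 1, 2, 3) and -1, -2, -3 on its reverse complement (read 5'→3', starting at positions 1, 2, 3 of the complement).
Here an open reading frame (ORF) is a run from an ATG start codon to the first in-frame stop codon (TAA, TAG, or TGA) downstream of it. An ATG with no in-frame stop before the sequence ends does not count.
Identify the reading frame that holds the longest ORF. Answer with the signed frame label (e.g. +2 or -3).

Reverse complement (5'→3'): GGTCCACCCCGGCACGAGCACCGAAATCGTATTCGCAGTAATGTGTTAAAAATGACTTACAGAATTCCGGTGCAATGTAGC
Frame +1: GCT ACA TTG CAC CGG AAT TCT GTA AGT CAT TTT TAA CAC ATT ACT GCG AAT ACG ATT TCG GTG CTC GTG CCG GGG TGG ACC — no ATG→stop ORF.
Frame +2: CTA CAT TGC ACC GGA ATT CTG TAA GTC ATT TTT AAC ACA TTA CTG CGA ATA CGA TTT CGG TGC TCG TGC CGG GGT GGA — no ATG→stop ORF.
Frame +3: TAC ATT GCA CCG GAA TTC TGT AAG TCA TTT TTA ACA CAT TAC TGC GAA TAC GAT TTC GGT GCT CGT GCC GGG GTG GAC — no ATG→stop ORF.
Frame -1: GGT CCA CCC CGG CAC GAG CAC CGA AAT CGT ATT CGC AGT AAT GTG TTA AAA ATG ACT TAC AGA ATT CCG GTG CAA TGT AGC — no ATG→stop ORF.
Frame -2: GTC CAC CCC GGC ACG AGC ACC GAA ATC GTA TTC GCA GTA ATG TGT TAA AAA TGA CTT ACA GAA TTC CGG TGC AAT GTA — ATG at 41, stop TAA at 47 → 9 nt.
Frame -3: TCC ACC CCG GCA CGA GCA CCG AAA TCG TAT TCG CAG TAA TGT GTT AAA AAT GAC TTA CAG AAT TCC GGT GCA ATG TAG — ATG at 75, stop TAG at 78 → 6 nt.
Longest ORF is 9 nt in frame -2 (positions 41–49).

-2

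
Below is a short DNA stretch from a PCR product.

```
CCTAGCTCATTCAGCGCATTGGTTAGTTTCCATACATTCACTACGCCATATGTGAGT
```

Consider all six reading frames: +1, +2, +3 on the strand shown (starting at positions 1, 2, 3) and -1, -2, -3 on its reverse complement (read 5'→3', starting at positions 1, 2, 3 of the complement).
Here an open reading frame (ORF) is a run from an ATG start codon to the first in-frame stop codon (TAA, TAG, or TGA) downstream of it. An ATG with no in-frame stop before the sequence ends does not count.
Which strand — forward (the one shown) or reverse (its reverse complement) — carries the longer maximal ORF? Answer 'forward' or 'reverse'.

reverse

Reverse complement (5'→3'): ACTCACATATGGCGTAGTGAATGTATGGAAACTAACCAATGCGCTGAATGAGCTAGG
Frame +1: CCT AGC TCA TTC AGC GCA TTG GTT AGT TTC CAT ACA TTC ACT ACG CCA TAT GTG AGT — no ATG→stop ORF.
Frame +2: CTA GCT CAT TCA GCG CAT TGG TTA GTT TCC ATA CAT TCA CTA CGC CAT ATG TGA — ATG at 50, stop TGA at 53 → 6 nt.
Frame +3: TAG CTC ATT CAG CGC ATT GGT TAG TTT CCA TAC ATT CAC TAC GCC ATA TGT GAG — no ATG→stop ORF.
Frame -1: ACT CAC ATA TGG CGT AGT GAA TGT ATG GAA ACT AAC CAA TGC GCT GAA TGA GCT AGG — ATG at 25, stop TGA at 49 → 27 nt.
Frame -2: CTC ACA TAT GGC GTA GTG AAT GTA TGG AAA CTA ACC AAT GCG CTG AAT GAG CTA — no ATG→stop ORF.
Frame -3: TCA CAT ATG GCG TAG TGA ATG TAT GGA AAC TAA CCA ATG CGC TGA ATG AGC TAG — ATG at 9, stop TAG at 15 → 9 nt; ATG at 21, stop TAA at 33 → 15 nt; ATG at 39, stop TGA at 45 → 9 nt; ATG at 48, stop TAG at 54 → 9 nt.
Forward-strand max 6 nt; reverse-strand max 27 nt. The reverse strand has the longer ORF.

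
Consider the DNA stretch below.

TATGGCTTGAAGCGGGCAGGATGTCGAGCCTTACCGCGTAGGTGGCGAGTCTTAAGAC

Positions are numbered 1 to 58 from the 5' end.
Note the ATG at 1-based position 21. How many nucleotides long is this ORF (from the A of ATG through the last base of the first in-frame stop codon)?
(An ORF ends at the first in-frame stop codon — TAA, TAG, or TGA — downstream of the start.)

21

Codons from position 21: ATG (21–23), TCG (24–26), AGC (27–29), CTT (30–32), ACC (33–35), GCG (36–38), TAG (39–41).
TAG is the first in-frame stop; ORF spans 21–41, 21 nucleotides.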